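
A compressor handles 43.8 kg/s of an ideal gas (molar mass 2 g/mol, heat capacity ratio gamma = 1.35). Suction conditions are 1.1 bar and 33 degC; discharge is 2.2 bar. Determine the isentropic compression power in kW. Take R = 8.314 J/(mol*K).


Isentropic work: W = m*(gamma/(gamma-1))*(R*T1/MW)*((P2/P1)^((gamma-1)/gamma) - 1)
T1 = 33 + 273.15 = 306.15 K
Pressure ratio = 2.2 / 1.1 = 2
Exponent = (1.35 - 1)/1.35 = 0.259259
(P2/P1)^exp - 1 = 2^0.259259 - 1 = 0.196864
W = 43.8 * 1.35 / 0.35 * 8.314 * 306.15 / 2 * 0.196864 = 42330

42330 kW


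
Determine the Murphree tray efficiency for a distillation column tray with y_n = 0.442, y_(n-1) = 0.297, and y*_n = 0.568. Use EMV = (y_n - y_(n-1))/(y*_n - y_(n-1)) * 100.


Murphree vapor efficiency: EMV = (y_n - y_(n-1)) / (y*_n - y_(n-1)) * 100
EMV = (0.442 - 0.297) / (0.568 - 0.297) * 100 = 0.145 / 0.271 * 100 = 53.51

53.51 %


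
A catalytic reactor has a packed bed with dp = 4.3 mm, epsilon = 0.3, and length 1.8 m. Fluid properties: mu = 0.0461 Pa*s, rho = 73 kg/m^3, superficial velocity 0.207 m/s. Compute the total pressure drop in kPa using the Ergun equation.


dp = 4.3 mm = 0.0043 m
Viscous term = 150*0.0461*0.207*(1-0.3)^2 / (0.0043^2*0.3^3) = 1404940
Inertial term = 1.75*73*0.207^2*(1-0.3) / (0.0043*0.3^3) = 33004.1
dP/L = 1404940 + 33004.1 = 1437940 Pa/m
dP = 1437940 * 1.8 / 1000 = 2588 kPa

2588 kPa


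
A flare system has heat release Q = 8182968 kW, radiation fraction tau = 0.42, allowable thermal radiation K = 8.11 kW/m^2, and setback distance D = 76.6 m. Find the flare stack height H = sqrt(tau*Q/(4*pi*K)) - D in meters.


tau*Q/(4*pi*K) = 0.42 * 8182968 / (4 * pi * 8.11) = 33723.3
sqrt(33723.3) = 183.639
H = 183.639 - 76.6 = 107.0

107.0 m


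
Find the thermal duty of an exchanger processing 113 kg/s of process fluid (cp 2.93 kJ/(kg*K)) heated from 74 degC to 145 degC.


Q = m_dot * cp * delta_T
delta_T = 145 - 74 = 71 K
Q = 113 * 2.93 * 71
= 331.09 * 71
= 23507.39 kW

23507.39 kW


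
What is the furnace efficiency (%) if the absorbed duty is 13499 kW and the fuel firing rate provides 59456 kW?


Furnace efficiency = Q_absorbed / Q_fuel * 100
= 13499 / 59456 * 100 = 22.70

22.70 %


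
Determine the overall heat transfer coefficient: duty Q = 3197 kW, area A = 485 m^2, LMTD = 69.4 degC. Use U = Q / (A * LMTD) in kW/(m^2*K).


From Q = U*A*LMTD, U = Q / (A * LMTD)
U = 3197 / (485 * 69.4) = 3197 / 33659 = 0.09498

0.09498 kW/(m^2*K)


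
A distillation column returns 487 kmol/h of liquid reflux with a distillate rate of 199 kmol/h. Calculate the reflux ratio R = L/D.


Reflux ratio definition: R = L / D (liquid returned / distillate withdrawn)
L = 487 kmol/h, D = 199 kmol/h
R = 487 / 199 = 2.447

2.447


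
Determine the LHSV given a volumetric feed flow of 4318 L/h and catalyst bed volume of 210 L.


LHSV = volumetric feed rate / catalyst volume
= 4318 L/h / 210 L
= 20.56 h^-1

20.56 h^-1


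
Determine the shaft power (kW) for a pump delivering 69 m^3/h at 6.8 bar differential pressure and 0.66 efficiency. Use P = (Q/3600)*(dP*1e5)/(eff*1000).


Q = 69 / 3600 = 0.0191667 m^3/s
P = 0.0191667 * (6.8 * 1e5) / 0.66 / 1000 = 19.75

19.75 kW


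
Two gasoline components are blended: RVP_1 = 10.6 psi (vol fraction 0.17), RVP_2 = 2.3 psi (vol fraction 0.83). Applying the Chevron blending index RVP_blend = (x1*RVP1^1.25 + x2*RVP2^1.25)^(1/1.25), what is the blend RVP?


Chevron index: RVP_blend = (sum xi*RVPi^1.25)^(1/1.25)
RVP^1.25 terms: 0.17 * 10.6^1.25 + 0.83 * 2.3^1.25 = 5.6024
RVP_blend = 5.6024^(1/1.25) = 3.969

3.969 psi


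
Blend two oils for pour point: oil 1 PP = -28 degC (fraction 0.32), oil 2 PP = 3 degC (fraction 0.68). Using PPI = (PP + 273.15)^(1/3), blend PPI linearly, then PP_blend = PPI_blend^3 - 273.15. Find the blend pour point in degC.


PPI_1 = (-28 + 273.15)^(1/3) = 6.258601
PPI_2 = (3 + 273.15)^(1/3) = 6.512009
PPI_blend = 0.32 * 6.258601 + 0.68 * 6.512009 = 6.430918
PP_blend = 6.430918^3 - 273.15 = 265.9616 - 273.15 = -7.19

-7.19 degC


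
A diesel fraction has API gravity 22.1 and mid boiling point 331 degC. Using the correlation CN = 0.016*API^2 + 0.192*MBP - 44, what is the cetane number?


CN = 0.016 * 22.1^2 + 0.192 * 331 - 44
CN = 7.81456 + 63.552 - 44 = 27.36656

27.36656


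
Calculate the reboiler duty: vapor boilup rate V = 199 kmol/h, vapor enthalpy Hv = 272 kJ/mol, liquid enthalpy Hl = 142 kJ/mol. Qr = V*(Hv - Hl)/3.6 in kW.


Qr = 199 * (272 - 142) / 3.6 = 199 * 130 / 3.6 = 7186

7186 kW


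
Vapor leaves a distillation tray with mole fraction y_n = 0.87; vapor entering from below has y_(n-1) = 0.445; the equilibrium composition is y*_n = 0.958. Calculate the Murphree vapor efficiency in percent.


Murphree vapor efficiency: EMV = (y_n - y_(n-1)) / (y*_n - y_(n-1)) * 100
EMV = (0.87 - 0.445) / (0.958 - 0.445) * 100 = 0.425 / 0.513 * 100 = 82.85

82.85 %


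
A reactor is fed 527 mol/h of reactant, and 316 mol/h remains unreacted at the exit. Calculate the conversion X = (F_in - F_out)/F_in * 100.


X = (F_in - F_out) / F_in * 100
Moles reacted = 527 - 316 = 211
X = 211 / 527 * 100
= 0.4004 * 100
= 40.04 %

40.04 %


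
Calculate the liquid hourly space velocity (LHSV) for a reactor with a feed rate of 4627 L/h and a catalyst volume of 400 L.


LHSV = volumetric feed rate / catalyst volume
= 4627 L/h / 400 L
= 11.57 h^-1

11.57 h^-1


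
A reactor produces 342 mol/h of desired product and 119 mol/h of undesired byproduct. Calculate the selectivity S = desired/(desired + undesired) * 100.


Selectivity = desired / (desired + undesired) * 100
Total products = 342 + 119 = 461 mol/h
S = 342 / 461 * 100
= 0.7419 * 100
= 74.19 %

74.19 %


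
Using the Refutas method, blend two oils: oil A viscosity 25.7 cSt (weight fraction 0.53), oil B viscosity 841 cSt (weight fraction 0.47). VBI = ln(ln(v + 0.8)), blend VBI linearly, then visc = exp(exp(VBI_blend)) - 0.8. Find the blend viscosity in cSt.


Refutas method: VBN_i = 14.534*ln(ln(visc_i + 0.8)) + 10.975, blended linearly by mass fraction; since VBN is linear in VBI_i = ln(ln(visc_i + 0.8)) and the fractions sum to 1, blend VBI directly: visc = exp(exp(VBI_blend)) - 0.8
VBI_1 = ln(ln(25.7 + 0.8)) = 1.18697
VBI_2 = ln(ln(841 + 0.8)) = 1.9074
VBI_blend = 0.53 * 1.18697 + 0.47 * 1.9074 = 1.52557
visc_blend = exp(exp(1.52557)) - 0.8 = 98.46

98.46 cSt


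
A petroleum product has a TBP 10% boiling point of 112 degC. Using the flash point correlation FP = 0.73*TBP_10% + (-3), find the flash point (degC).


FP = 0.73 * 112 + (-3) = 78.76

78.76 degC


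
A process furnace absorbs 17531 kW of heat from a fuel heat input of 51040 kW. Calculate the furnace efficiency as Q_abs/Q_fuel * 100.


Furnace efficiency = Q_absorbed / Q_fuel * 100
= 17531 / 51040 * 100 = 34.35

34.35 %


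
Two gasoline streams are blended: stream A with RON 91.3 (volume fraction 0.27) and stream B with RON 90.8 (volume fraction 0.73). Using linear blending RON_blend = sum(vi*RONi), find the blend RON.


Linear blending: RON_blend = sum(vi * RONi)
Contribution 1: 0.27 * 91.3 = 24.651
Contribution 2: 0.73 * 90.8 = 66.284
RON_blend = 24.651 + 66.284 = 90.935

90.935


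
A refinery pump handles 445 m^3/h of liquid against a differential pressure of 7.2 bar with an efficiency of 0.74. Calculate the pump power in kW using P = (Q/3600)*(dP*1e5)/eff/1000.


Q = 445 / 3600 = 0.123611 m^3/s
P = 0.123611 * (7.2 * 1e5) / 0.74 / 1000 = 120.3

120.3 kW


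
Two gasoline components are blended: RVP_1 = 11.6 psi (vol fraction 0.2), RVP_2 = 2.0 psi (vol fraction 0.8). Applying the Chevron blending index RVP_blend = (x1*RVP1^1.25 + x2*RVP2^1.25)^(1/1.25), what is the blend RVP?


Chevron index: RVP_blend = (sum xi*RVPi^1.25)^(1/1.25)
RVP^1.25 terms: 0.2 * 11.6^1.25 + 0.8 * 2.0^1.25 = 6.1843
RVP_blend = 6.1843^(1/1.25) = 4.296

4.296 psi


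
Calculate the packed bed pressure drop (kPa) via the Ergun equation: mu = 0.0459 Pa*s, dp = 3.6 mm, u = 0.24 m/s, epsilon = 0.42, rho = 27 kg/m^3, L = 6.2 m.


dp = 3.6 mm = 0.0036 m
Viscous term = 150*0.0459*0.24*(1-0.42)^2 / (0.0036^2*0.42^3) = 578920
Inertial term = 1.75*27*0.24^2*(1-0.42) / (0.0036*0.42^3) = 5918.37
dP/L = 578920 + 5918.37 = 584838 Pa/m
dP = 584838 * 6.2 / 1000 = 3626 kPa

3626 kPa


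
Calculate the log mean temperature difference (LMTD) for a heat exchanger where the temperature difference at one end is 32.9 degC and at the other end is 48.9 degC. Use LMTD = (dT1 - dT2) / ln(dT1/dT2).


LMTD = (dT1 - dT2) / ln(dT1/dT2)
= (32.9 - 48.9) / ln(32.9 / 48.9) = -16 / -0.396305 = 40.37

40.37 degC


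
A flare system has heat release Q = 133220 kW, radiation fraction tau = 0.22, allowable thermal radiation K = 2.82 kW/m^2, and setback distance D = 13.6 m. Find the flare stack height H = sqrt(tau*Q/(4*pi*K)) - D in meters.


tau*Q/(4*pi*K) = 0.22 * 133220 / (4 * pi * 2.82) = 827.053
sqrt(827.053) = 28.7585
H = 28.7585 - 13.6 = 15.16

15.16 m


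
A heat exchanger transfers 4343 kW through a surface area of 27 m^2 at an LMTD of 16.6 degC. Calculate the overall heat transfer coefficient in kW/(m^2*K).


From Q = U*A*LMTD, U = Q / (A * LMTD)
U = 4343 / (27 * 16.6) = 4343 / 448.2 = 9.690

9.690 kW/(m^2*K)


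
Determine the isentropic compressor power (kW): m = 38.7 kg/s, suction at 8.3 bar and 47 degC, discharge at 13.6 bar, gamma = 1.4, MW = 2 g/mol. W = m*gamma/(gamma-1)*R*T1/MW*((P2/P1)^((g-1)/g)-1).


Isentropic work: W = m*(gamma/(gamma-1))*(R*T1/MW)*((P2/P1)^((gamma-1)/gamma) - 1)
T1 = 47 + 273.15 = 320.15 K
Pressure ratio = 13.6 / 8.3 = 1.63855
Exponent = (1.4 - 1)/1.4 = 0.285714
(P2/P1)^exp - 1 = 1.63855^0.285714 - 1 = 0.151527
W = 38.7 * 1.4 / 0.4 * 8.314 * 320.15 / 2 * 0.151527 = 27320

27320 kW


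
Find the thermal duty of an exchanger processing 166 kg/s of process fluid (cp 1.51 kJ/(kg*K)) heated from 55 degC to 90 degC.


Q = m_dot * cp * delta_T
delta_T = 90 - 55 = 35 K
Q = 166 * 1.51 * 35
= 250.66 * 35
= 8773.1 kW

8773.1 kW


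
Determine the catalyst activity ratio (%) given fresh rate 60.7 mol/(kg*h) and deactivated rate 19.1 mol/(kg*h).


Activity (%) = (rate_used / rate_fresh) * 100
rate_used = 19.1, rate_fresh = 60.7
= (19.1 / 60.7) * 100
= 0.3147 * 100 = 31.47

31.47 %


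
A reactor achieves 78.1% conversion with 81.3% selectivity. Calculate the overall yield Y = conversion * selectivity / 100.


Overall yield = conversion (%) * selectivity (%) / 100
Conversion = 78.1%, Selectivity = 81.3%
Y = 78.1 * 81.3 / 100
= 63.4953 %

63.4953 %


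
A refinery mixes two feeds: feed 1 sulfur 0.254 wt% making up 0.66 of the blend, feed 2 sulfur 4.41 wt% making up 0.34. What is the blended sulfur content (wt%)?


Linear sulfur blending: S_blend = x1*S1 + x2*S2
Contribution 1: 0.66 * 0.254 = 0.16764 wt%
Contribution 2: 0.34 * 4.41 = 1.4994 wt%
S_blend = 0.16764 + 1.4994 = 1.66704

1.66704 wt%


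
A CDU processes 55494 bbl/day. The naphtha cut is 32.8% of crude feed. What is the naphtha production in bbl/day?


Crude throughput = 55494 bbl/day
Fraction yield = 32.8%
yield = throughput * fraction / 100
yield = 55494 * 32.8 / 100 = 18202.032

18202.032 bbl/day


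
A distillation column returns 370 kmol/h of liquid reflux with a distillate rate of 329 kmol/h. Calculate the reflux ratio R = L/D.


Reflux ratio definition: R = L / D (liquid returned / distillate withdrawn)
L = 370 kmol/h, D = 329 kmol/h
R = 370 / 329 = 1.125

1.125


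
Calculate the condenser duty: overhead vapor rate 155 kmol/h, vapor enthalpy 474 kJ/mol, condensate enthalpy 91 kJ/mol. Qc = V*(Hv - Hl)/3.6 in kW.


Qc = 155 * (474 - 91) / 3.6 = 155 * 383 / 3.6 = 16490

16490 kW


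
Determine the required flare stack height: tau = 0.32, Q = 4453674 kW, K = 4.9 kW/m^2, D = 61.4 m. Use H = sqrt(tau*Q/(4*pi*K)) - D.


tau*Q/(4*pi*K) = 0.32 * 4453674 / (4 * pi * 4.9) = 23145.3
sqrt(23145.3) = 152.136
H = 152.136 - 61.4 = 90.74

90.74 m


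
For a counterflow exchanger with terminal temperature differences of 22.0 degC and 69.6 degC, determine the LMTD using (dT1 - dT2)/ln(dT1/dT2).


LMTD = (dT1 - dT2) / ln(dT1/dT2)
= (22.0 - 69.6) / ln(22.0 / 69.6) = -47.6 / -1.15172 = 41.33

41.33 degC


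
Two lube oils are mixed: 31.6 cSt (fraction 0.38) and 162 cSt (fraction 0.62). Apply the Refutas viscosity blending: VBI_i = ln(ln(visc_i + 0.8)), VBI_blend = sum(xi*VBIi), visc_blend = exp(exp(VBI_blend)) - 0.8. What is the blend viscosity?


Refutas method: VBN_i = 14.534*ln(ln(visc_i + 0.8)) + 10.975, blended linearly by mass fraction; since VBN is linear in VBI_i = ln(ln(visc_i + 0.8)) and the fractions sum to 1, blend VBI directly: visc = exp(exp(VBI_blend)) - 0.8
VBI_1 = ln(ln(31.6 + 0.8)) = 1.2465
VBI_2 = ln(ln(162 + 0.8)) = 1.62777
VBI_blend = 0.38 * 1.2465 + 0.62 * 1.62777 = 1.48289
visc_blend = exp(exp(1.48289)) - 0.8 = 81.11

81.11 cSt


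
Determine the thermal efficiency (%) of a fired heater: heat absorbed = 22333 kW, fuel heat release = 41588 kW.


Furnace efficiency = Q_absorbed / Q_fuel * 100
= 22333 / 41588 * 100 = 53.70

53.70 %


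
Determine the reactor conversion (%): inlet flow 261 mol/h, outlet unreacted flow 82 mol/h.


X = (F_in - F_out) / F_in * 100
Moles reacted = 261 - 82 = 179
X = 179 / 261 * 100
= 0.6858 * 100
= 68.58 %

68.58 %


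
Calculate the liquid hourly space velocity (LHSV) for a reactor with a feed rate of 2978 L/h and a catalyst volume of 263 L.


LHSV = volumetric feed rate / catalyst volume
= 2978 L/h / 263 L
= 11.32 h^-1

11.32 h^-1


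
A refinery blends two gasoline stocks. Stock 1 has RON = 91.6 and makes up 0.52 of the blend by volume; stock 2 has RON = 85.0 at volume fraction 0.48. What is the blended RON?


Linear blending: RON_blend = sum(vi * RONi)
Contribution 1: 0.52 * 91.6 = 47.632
Contribution 2: 0.48 * 85.0 = 40.8
RON_blend = 47.632 + 40.8 = 88.432

88.432


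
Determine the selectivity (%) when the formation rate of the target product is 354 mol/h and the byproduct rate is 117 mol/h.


Selectivity = desired / (desired + undesired) * 100
Total products = 354 + 117 = 471 mol/h
S = 354 / 471 * 100
= 0.7516 * 100
= 75.16 %

75.16 %


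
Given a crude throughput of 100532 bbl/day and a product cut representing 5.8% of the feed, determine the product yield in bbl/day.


Crude throughput = 100532 bbl/day
Fraction yield = 5.8%
yield = throughput * fraction / 100
yield = 100532 * 5.8 / 100 = 5830.856

5830.856 bbl/day


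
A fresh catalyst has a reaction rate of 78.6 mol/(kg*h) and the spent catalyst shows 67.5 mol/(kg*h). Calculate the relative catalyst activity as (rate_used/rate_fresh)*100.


Activity (%) = (rate_used / rate_fresh) * 100
rate_used = 67.5, rate_fresh = 78.6
= (67.5 / 78.6) * 100
= 0.8588 * 100 = 85.88

85.88 %


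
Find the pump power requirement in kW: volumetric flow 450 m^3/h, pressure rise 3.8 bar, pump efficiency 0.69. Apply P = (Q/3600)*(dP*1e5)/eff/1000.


Q = 450 / 3600 = 0.125 m^3/s
P = 0.125 * (3.8 * 1e5) / 0.69 / 1000 = 68.84

68.84 kW


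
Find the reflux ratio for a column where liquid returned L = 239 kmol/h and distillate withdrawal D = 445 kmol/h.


Reflux ratio definition: R = L / D (liquid returned / distillate withdrawn)
L = 239 kmol/h, D = 445 kmol/h
R = 239 / 445 = 0.5371

0.5371


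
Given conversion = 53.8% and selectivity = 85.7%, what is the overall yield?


Overall yield = conversion (%) * selectivity (%) / 100
Conversion = 53.8%, Selectivity = 85.7%
Y = 53.8 * 85.7 / 100
= 46.1066 %

46.1066 %


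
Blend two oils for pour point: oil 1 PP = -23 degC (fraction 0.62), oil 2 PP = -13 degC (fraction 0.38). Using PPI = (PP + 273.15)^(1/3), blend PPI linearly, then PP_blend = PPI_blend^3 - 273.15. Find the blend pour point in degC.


PPI_1 = (-23 + 273.15)^(1/3) = 6.300865
PPI_2 = (-13 + 273.15)^(1/3) = 6.383731
PPI_blend = 0.62 * 6.300865 + 0.38 * 6.383731 = 6.332354
PP_blend = 6.332354^3 - 273.15 = 253.9192 - 273.15 = -19.23

-19.23 degC


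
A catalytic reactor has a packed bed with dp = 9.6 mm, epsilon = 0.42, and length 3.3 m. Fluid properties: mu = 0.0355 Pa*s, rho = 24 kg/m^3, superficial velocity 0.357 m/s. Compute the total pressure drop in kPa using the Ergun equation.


dp = 9.6 mm = 0.0096 m
Viscous term = 150*0.0355*0.357*(1-0.42)^2 / (0.0096^2*0.42^3) = 93659.9
Inertial term = 1.75*24*0.357^2*(1-0.42) / (0.0096*0.42^3) = 4365.1
dP/L = 93659.9 + 4365.1 = 98025 Pa/m
dP = 98025 * 3.3 / 1000 = 323.5 kPa

323.5 kPa


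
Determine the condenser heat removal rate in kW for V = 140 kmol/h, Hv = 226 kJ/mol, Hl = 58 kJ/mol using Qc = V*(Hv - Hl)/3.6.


Qc = 140 * (226 - 58) / 3.6 = 140 * 168 / 3.6 = 6533

6533 kW


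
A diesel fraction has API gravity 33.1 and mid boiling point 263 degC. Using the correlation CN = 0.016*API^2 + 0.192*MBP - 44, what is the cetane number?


CN = 0.016 * 33.1^2 + 0.192 * 263 - 44
CN = 17.52976 + 50.496 - 44 = 24.02576

24.02576


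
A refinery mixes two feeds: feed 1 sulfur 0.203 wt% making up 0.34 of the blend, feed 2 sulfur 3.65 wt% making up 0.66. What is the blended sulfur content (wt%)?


Linear sulfur blending: S_blend = x1*S1 + x2*S2
Contribution 1: 0.34 * 0.203 = 0.06902 wt%
Contribution 2: 0.66 * 3.65 = 2.409 wt%
S_blend = 0.06902 + 2.409 = 2.47802

2.47802 wt%


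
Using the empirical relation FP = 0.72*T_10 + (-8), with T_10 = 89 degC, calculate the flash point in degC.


FP = 0.72 * 89 + (-8) = 56.08

56.08 degC


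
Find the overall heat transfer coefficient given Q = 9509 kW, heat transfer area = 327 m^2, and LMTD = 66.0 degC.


From Q = U*A*LMTD, U = Q / (A * LMTD)
U = 9509 / (327 * 66.0) = 9509 / 21582 = 0.4406

0.4406 kW/(m^2*K)


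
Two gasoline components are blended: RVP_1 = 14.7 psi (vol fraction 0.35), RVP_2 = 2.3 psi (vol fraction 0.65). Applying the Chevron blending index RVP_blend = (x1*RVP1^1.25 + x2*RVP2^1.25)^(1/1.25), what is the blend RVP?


Chevron index: RVP_blend = (sum xi*RVPi^1.25)^(1/1.25)
RVP^1.25 terms: 0.35 * 14.7^1.25 + 0.65 * 2.3^1.25 = 11.9154
RVP_blend = 11.9154^(1/1.25) = 7.259

7.259 psi


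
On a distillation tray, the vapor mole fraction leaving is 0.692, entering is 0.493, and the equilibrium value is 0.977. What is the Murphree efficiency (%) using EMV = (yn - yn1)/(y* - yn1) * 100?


Murphree vapor efficiency: EMV = (y_n - y_(n-1)) / (y*_n - y_(n-1)) * 100
EMV = (0.692 - 0.493) / (0.977 - 0.493) * 100 = 0.199 / 0.484 * 100 = 41.12

41.12 %


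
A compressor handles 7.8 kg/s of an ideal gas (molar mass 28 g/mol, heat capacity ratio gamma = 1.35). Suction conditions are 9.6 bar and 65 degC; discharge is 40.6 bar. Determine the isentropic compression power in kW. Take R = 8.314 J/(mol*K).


Isentropic work: W = m*(gamma/(gamma-1))*(R*T1/MW)*((P2/P1)^((gamma-1)/gamma) - 1)
T1 = 65 + 273.15 = 338.15 K
Pressure ratio = 40.6 / 9.6 = 4.22917
Exponent = (1.35 - 1)/1.35 = 0.259259
(P2/P1)^exp - 1 = 4.22917^0.259259 - 1 = 0.453323
W = 7.8 * 1.35 / 0.35 * 8.314 * 338.15 / 28 * 0.453323 = 1369

1369 kW


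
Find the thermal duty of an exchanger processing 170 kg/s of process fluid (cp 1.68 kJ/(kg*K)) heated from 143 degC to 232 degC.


Q = m_dot * cp * delta_T
delta_T = 232 - 143 = 89 K
Q = 170 * 1.68 * 89
= 285.6 * 89
= 25418.4 kW

25418.4 kW


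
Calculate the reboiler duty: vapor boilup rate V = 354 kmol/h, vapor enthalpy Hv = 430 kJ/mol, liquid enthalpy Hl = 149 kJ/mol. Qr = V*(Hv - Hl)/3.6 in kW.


Qr = 354 * (430 - 149) / 3.6 = 354 * 281 / 3.6 = 27630

27630 kW


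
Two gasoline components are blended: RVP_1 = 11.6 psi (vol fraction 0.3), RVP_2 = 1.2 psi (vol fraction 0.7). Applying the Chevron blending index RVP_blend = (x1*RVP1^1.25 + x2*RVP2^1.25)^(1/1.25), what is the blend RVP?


Chevron index: RVP_blend = (sum xi*RVPi^1.25)^(1/1.25)
RVP^1.25 terms: 0.3 * 11.6^1.25 + 0.7 * 1.2^1.25 = 7.30152
RVP_blend = 7.30152^(1/1.25) = 4.906

4.906 psi


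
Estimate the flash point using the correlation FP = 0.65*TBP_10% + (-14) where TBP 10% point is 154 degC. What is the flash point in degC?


FP = 0.65 * 154 + (-14) = 86.1

86.1 degC


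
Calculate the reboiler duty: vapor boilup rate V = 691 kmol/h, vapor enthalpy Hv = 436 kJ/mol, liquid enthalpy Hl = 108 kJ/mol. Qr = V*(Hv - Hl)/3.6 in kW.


Qr = 691 * (436 - 108) / 3.6 = 691 * 328 / 3.6 = 62960

62960 kW


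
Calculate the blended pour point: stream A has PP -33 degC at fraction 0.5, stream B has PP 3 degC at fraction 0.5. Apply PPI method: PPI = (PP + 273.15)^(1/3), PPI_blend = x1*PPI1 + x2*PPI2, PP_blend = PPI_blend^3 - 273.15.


PPI_1 = (-33 + 273.15)^(1/3) = 6.215759
PPI_2 = (3 + 273.15)^(1/3) = 6.512009
PPI_blend = 0.5 * 6.215759 + 0.5 * 6.512009 = 6.363884
PP_blend = 6.363884^3 - 273.15 = 257.7311 - 273.15 = -15.42

-15.42 degC


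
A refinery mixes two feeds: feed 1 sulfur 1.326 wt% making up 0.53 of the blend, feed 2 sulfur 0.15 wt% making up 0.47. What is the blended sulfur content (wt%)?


Linear sulfur blending: S_blend = x1*S1 + x2*S2
Contribution 1: 0.53 * 1.326 = 0.70278 wt%
Contribution 2: 0.47 * 0.15 = 0.0705 wt%
S_blend = 0.70278 + 0.0705 = 0.77328

0.77328 wt%


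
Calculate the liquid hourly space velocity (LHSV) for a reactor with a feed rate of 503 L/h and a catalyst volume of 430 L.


LHSV = volumetric feed rate / catalyst volume
= 503 L/h / 430 L
= 1.170 h^-1

1.170 h^-1


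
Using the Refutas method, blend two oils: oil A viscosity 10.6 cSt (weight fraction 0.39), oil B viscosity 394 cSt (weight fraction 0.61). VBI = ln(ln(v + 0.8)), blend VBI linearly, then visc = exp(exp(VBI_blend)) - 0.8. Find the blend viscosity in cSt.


Refutas method: VBN_i = 14.534*ln(ln(visc_i + 0.8)) + 10.975, blended linearly by mass fraction; since VBN is linear in VBI_i = ln(ln(visc_i + 0.8)) and the fractions sum to 1, blend VBI directly: visc = exp(exp(VBI_blend)) - 0.8
VBI_1 = ln(ln(10.6 + 0.8)) = 0.889377
VBI_2 = ln(ln(394 + 0.8)) = 1.78815
VBI_blend = 0.39 * 0.889377 + 0.61 * 1.78815 = 1.43763
visc_blend = exp(exp(1.43763)) - 0.8 = 66.60

66.60 cSt


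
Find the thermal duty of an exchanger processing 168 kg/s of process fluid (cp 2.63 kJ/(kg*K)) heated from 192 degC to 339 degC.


Q = m_dot * cp * delta_T
delta_T = 339 - 192 = 147 K
Q = 168 * 2.63 * 147
= 441.84 * 147
= 64950.48 kW

64950.48 kW


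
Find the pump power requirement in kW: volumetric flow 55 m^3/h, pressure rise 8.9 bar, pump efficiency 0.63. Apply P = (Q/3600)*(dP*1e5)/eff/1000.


Q = 55 / 3600 = 0.0152778 m^3/s
P = 0.0152778 * (8.9 * 1e5) / 0.63 / 1000 = 21.58

21.58 kW


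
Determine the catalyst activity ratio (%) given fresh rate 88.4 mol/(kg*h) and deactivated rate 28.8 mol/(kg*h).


Activity (%) = (rate_used / rate_fresh) * 100
rate_used = 28.8, rate_fresh = 88.4
= (28.8 / 88.4) * 100
= 0.3258 * 100 = 32.58

32.58 %


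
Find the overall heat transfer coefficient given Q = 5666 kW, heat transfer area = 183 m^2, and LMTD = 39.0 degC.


From Q = U*A*LMTD, U = Q / (A * LMTD)
U = 5666 / (183 * 39.0) = 5666 / 7137 = 0.7939

0.7939 kW/(m^2*K)


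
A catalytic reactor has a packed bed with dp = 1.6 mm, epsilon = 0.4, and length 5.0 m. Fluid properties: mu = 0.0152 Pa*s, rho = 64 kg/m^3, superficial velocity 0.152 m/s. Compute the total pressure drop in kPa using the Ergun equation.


dp = 1.6 mm = 0.0016 m
Viscous term = 150*0.0152*0.152*(1-0.4)^2 / (0.0016^2*0.4^3) = 761484
Inertial term = 1.75*64*0.152^2*(1-0.4) / (0.0016*0.4^3) = 15162
dP/L = 761484 + 15162 = 776646 Pa/m
dP = 776646 * 5.0 / 1000 = 3883 kPa

3883 kPa


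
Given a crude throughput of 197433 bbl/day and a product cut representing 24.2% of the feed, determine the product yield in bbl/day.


Crude throughput = 197433 bbl/day
Fraction yield = 24.2%
yield = throughput * fraction / 100
yield = 197433 * 24.2 / 100 = 47778.786

47778.786 bbl/day


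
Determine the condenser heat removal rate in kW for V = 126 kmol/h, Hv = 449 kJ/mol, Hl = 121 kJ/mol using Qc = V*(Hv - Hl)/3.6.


Qc = 126 * (449 - 121) / 3.6 = 126 * 328 / 3.6 = 11480

11480 kW


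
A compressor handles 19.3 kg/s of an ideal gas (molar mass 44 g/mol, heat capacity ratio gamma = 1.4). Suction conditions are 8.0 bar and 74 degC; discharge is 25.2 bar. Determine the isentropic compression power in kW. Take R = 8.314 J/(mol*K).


Isentropic work: W = m*(gamma/(gamma-1))*(R*T1/MW)*((P2/P1)^((gamma-1)/gamma) - 1)
T1 = 74 + 273.15 = 347.15 K
Pressure ratio = 25.2 / 8.0 = 3.15
Exponent = (1.4 - 1)/1.4 = 0.285714
(P2/P1)^exp - 1 = 3.15^0.285714 - 1 = 0.387952
W = 19.3 * 1.4 / 0.4 * 8.314 * 347.15 / 44 * 0.387952 = 1719

1719 kW


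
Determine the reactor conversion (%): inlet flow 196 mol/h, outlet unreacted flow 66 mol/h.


X = (F_in - F_out) / F_in * 100
Moles reacted = 196 - 66 = 130
X = 130 / 196 * 100
= 0.6633 * 100
= 66.33 %

66.33 %


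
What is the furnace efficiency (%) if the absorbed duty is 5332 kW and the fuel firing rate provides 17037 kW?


Furnace efficiency = Q_absorbed / Q_fuel * 100
= 5332 / 17037 * 100 = 31.30

31.30 %


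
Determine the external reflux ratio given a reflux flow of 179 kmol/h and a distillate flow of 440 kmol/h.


Reflux ratio definition: R = L / D (liquid returned / distillate withdrawn)
L = 179 kmol/h, D = 440 kmol/h
R = 179 / 440 = 0.4068

0.4068


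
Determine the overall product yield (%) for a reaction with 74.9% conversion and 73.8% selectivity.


Overall yield = conversion (%) * selectivity (%) / 100
Conversion = 74.9%, Selectivity = 73.8%
Y = 74.9 * 73.8 / 100
= 55.2762 %

55.2762 %


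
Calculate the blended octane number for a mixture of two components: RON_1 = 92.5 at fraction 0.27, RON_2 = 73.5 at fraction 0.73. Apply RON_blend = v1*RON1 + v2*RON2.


Linear blending: RON_blend = sum(vi * RONi)
Contribution 1: 0.27 * 92.5 = 24.975
Contribution 2: 0.73 * 73.5 = 53.655
RON_blend = 24.975 + 53.655 = 78.63

78.63


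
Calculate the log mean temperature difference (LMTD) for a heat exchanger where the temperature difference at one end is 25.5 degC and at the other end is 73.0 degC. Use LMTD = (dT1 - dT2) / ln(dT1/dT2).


LMTD = (dT1 - dT2) / ln(dT1/dT2)
= (25.5 - 73.0) / ln(25.5 / 73.0) = -47.5 / -1.05178 = 45.16

45.16 degC


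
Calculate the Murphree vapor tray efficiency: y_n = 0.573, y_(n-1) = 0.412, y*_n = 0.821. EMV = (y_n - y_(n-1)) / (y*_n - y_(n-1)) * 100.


Murphree vapor efficiency: EMV = (y_n - y_(n-1)) / (y*_n - y_(n-1)) * 100
EMV = (0.573 - 0.412) / (0.821 - 0.412) * 100 = 0.161 / 0.409 * 100 = 39.36

39.36 %


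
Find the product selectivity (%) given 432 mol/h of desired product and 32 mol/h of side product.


Selectivity = desired / (desired + undesired) * 100
Total products = 432 + 32 = 464 mol/h
S = 432 / 464 * 100
= 0.9310 * 100
= 93.10 %

93.10 %


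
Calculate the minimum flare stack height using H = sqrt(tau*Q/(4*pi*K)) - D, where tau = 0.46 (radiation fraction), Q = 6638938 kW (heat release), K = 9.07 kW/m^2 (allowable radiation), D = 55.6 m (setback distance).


tau*Q/(4*pi*K) = 0.46 * 6638938 / (4 * pi * 9.07) = 26794.1
sqrt(26794.1) = 163.689
H = 163.689 - 55.6 = 108.1

108.1 m


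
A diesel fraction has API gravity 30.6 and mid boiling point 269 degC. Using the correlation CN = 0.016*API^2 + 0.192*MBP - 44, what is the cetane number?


CN = 0.016 * 30.6^2 + 0.192 * 269 - 44
CN = 14.98176 + 51.648 - 44 = 22.62976

22.62976


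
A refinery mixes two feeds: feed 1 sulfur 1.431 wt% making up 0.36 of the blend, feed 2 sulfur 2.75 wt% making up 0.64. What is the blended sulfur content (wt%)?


Linear sulfur blending: S_blend = x1*S1 + x2*S2
Contribution 1: 0.36 * 1.431 = 0.51516 wt%
Contribution 2: 0.64 * 2.75 = 1.76 wt%
S_blend = 0.51516 + 1.76 = 2.27516

2.27516 wt%


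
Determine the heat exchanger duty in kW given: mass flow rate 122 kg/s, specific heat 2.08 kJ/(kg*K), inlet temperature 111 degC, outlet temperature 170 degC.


Q = m_dot * cp * delta_T
delta_T = 170 - 111 = 59 K
Q = 122 * 2.08 * 59
= 253.76 * 59
= 14971.84 kW

14971.84 kW


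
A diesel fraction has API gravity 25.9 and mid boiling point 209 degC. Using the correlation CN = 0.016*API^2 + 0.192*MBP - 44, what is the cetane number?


CN = 0.016 * 25.9^2 + 0.192 * 209 - 44
CN = 10.73296 + 40.128 - 44 = 6.86096

6.86096


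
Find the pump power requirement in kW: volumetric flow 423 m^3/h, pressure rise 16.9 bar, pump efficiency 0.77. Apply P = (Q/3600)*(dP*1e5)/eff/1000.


Q = 423 / 3600 = 0.1175 m^3/s
P = 0.1175 * (16.9 * 1e5) / 0.77 / 1000 = 257.9

257.9 kW


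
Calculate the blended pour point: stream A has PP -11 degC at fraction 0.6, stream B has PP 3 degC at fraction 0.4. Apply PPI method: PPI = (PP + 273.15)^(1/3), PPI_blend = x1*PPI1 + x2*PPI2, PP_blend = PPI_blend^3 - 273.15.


PPI_1 = (-11 + 273.15)^(1/3) = 6.400049
PPI_2 = (3 + 273.15)^(1/3) = 6.512009
PPI_blend = 0.6 * 6.400049 + 0.4 * 6.512009 = 6.444833
PP_blend = 6.444833^3 - 273.15 = 267.6918 - 273.15 = -5.46

-5.46 degC


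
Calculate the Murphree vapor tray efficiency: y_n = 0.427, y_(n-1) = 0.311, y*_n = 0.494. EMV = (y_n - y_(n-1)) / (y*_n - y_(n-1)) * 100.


Murphree vapor efficiency: EMV = (y_n - y_(n-1)) / (y*_n - y_(n-1)) * 100
EMV = (0.427 - 0.311) / (0.494 - 0.311) * 100 = 0.116 / 0.183 * 100 = 63.39

63.39 %


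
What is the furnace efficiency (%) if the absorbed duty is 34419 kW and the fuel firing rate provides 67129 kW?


Furnace efficiency = Q_absorbed / Q_fuel * 100
= 34419 / 67129 * 100 = 51.27

51.27 %


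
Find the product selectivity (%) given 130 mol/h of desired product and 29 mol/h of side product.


Selectivity = desired / (desired + undesired) * 100
Total products = 130 + 29 = 159 mol/h
S = 130 / 159 * 100
= 0.8176 * 100
= 81.76 %

81.76 %


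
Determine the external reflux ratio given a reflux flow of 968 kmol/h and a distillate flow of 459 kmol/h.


Reflux ratio definition: R = L / D (liquid returned / distillate withdrawn)
L = 968 kmol/h, D = 459 kmol/h
R = 968 / 459 = 2.109

2.109


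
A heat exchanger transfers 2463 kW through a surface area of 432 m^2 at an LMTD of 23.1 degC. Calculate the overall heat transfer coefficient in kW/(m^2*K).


From Q = U*A*LMTD, U = Q / (A * LMTD)
U = 2463 / (432 * 23.1) = 2463 / 9979.2 = 0.2468

0.2468 kW/(m^2*K)


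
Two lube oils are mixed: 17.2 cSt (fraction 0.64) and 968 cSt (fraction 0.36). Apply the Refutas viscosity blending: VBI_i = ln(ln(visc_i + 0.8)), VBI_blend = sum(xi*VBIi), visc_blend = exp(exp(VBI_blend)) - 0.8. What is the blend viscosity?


Refutas method: VBN_i = 14.534*ln(ln(visc_i + 0.8)) + 10.975, blended linearly by mass fraction; since VBN is linear in VBI_i = ln(ln(visc_i + 0.8)) and the fractions sum to 1, blend VBI directly: visc = exp(exp(VBI_blend)) - 0.8
VBI_1 = ln(ln(17.2 + 0.8)) = 1.06139
VBI_2 = ln(ln(968 + 0.8)) = 1.92805
VBI_blend = 0.64 * 1.06139 + 0.36 * 1.92805 = 1.37339
visc_blend = exp(exp(1.37339)) - 0.8 = 51.07

51.07 cSt


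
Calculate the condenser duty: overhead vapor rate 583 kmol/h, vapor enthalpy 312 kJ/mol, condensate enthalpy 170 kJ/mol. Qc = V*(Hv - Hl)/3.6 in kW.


Qc = 583 * (312 - 170) / 3.6 = 583 * 142 / 3.6 = 23000

23000 kW


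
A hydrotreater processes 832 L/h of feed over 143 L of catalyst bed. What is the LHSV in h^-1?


LHSV = volumetric feed rate / catalyst volume
= 832 L/h / 143 L
= 5.818 h^-1

5.818 h^-1


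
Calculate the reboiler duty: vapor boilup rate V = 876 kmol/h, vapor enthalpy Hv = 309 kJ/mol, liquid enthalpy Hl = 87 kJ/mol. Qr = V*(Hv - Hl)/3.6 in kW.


Qr = 876 * (309 - 87) / 3.6 = 876 * 222 / 3.6 = 54020

54020 kW


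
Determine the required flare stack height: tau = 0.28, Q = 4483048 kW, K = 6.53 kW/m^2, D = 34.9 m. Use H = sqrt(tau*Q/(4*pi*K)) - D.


tau*Q/(4*pi*K) = 0.28 * 4483048 / (4 * pi * 6.53) = 15297.1
sqrt(15297.1) = 123.681
H = 123.681 - 34.9 = 88.78

88.78 m


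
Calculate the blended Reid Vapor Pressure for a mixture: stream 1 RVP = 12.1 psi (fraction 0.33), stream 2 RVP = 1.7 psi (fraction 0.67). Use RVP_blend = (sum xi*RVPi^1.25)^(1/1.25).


Chevron index: RVP_blend = (sum xi*RVPi^1.25)^(1/1.25)
RVP^1.25 terms: 0.33 * 12.1^1.25 + 0.67 * 1.7^1.25 = 8.74782
RVP_blend = 8.74782^(1/1.25) = 5.669

5.669 psi


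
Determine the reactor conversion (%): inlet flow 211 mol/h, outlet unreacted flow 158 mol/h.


X = (F_in - F_out) / F_in * 100
Moles reacted = 211 - 158 = 53
X = 53 / 211 * 100
= 0.2512 * 100
= 25.12 %

25.12 %


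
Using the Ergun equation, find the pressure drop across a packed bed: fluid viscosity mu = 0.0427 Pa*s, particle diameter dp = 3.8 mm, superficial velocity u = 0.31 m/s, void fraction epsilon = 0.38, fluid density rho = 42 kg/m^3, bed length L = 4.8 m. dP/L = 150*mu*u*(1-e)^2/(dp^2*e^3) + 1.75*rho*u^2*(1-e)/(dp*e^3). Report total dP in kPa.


dp = 3.8 mm = 0.0038 m
Viscous term = 150*0.0427*0.31*(1-0.38)^2 / (0.0038^2*0.38^3) = 963266
Inertial term = 1.75*42*0.31^2*(1-0.38) / (0.0038*0.38^3) = 21002.4
dP/L = 963266 + 21002.4 = 984268 Pa/m
dP = 984268 * 4.8 / 1000 = 4724 kPa

4724 kPa


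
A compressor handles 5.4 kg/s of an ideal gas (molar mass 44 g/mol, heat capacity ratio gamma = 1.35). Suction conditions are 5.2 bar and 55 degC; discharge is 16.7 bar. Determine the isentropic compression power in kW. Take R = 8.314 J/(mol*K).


Isentropic work: W = m*(gamma/(gamma-1))*(R*T1/MW)*((P2/P1)^((gamma-1)/gamma) - 1)
T1 = 55 + 273.15 = 328.15 K
Pressure ratio = 16.7 / 5.2 = 3.21154
Exponent = (1.35 - 1)/1.35 = 0.259259
(P2/P1)^exp - 1 = 3.21154^0.259259 - 1 = 0.353225
W = 5.4 * 1.35 / 0.35 * 8.314 * 328.15 / 44 * 0.353225 = 456.2

456.2 kW


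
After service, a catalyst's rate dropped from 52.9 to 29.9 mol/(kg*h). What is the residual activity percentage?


Activity (%) = (rate_used / rate_fresh) * 100
rate_used = 29.9, rate_fresh = 52.9
= (29.9 / 52.9) * 100
= 0.5652 * 100 = 56.52

56.52 %


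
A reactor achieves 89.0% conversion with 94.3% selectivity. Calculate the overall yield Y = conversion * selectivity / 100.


Overall yield = conversion (%) * selectivity (%) / 100
Conversion = 89.0%, Selectivity = 94.3%
Y = 89.0 * 94.3 / 100
= 83.927 %

83.927 %


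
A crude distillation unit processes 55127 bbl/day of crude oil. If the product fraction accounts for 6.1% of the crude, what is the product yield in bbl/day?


Crude throughput = 55127 bbl/day
Fraction yield = 6.1%
yield = throughput * fraction / 100
yield = 55127 * 6.1 / 100 = 3362.747

3362.747 bbl/day


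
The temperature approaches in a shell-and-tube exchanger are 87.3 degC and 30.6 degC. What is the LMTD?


LMTD = (dT1 - dT2) / ln(dT1/dT2)
= (87.3 - 30.6) / ln(87.3 / 30.6) = 56.7 / 1.04835 = 54.08

54.08 degC


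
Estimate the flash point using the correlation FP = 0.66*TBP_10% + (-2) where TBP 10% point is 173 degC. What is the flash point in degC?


FP = 0.66 * 173 + (-2) = 112.18

112.18 degC


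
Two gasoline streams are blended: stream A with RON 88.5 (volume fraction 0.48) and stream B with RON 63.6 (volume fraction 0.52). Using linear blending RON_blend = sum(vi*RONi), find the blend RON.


Linear blending: RON_blend = sum(vi * RONi)
Contribution 1: 0.48 * 88.5 = 42.48
Contribution 2: 0.52 * 63.6 = 33.072
RON_blend = 42.48 + 33.072 = 75.552

75.552


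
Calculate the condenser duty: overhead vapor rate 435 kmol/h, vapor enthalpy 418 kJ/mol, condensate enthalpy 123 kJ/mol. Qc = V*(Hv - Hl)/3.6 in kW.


Qc = 435 * (418 - 123) / 3.6 = 435 * 295 / 3.6 = 35650

35650 kW


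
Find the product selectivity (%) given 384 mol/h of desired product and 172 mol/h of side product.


Selectivity = desired / (desired + undesired) * 100
Total products = 384 + 172 = 556 mol/h
S = 384 / 556 * 100
= 0.6906 * 100
= 69.06 %

69.06 %


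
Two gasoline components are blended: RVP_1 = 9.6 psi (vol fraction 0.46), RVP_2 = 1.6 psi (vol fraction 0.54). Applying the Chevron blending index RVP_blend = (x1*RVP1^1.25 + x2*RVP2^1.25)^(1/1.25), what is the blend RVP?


Chevron index: RVP_blend = (sum xi*RVPi^1.25)^(1/1.25)
RVP^1.25 terms: 0.46 * 9.6^1.25 + 0.54 * 1.6^1.25 = 8.74487
RVP_blend = 8.74487^(1/1.25) = 5.668

5.668 psi


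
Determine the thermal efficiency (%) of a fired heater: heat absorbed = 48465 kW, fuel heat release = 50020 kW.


Furnace efficiency = Q_absorbed / Q_fuel * 100
= 48465 / 50020 * 100 = 96.89

96.89 %


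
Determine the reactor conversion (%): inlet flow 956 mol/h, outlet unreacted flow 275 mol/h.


X = (F_in - F_out) / F_in * 100
Moles reacted = 956 - 275 = 681
X = 681 / 956 * 100
= 0.7123 * 100
= 71.23 %

71.23 %


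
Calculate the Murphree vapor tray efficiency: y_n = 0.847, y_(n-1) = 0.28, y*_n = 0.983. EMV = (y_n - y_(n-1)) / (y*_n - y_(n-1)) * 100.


Murphree vapor efficiency: EMV = (y_n - y_(n-1)) / (y*_n - y_(n-1)) * 100
EMV = (0.847 - 0.28) / (0.983 - 0.28) * 100 = 0.567 / 0.703 * 100 = 80.65

80.65 %


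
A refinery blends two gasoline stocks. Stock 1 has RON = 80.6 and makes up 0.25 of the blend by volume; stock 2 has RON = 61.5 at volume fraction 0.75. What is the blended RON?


Linear blending: RON_blend = sum(vi * RONi)
Contribution 1: 0.25 * 80.6 = 20.15
Contribution 2: 0.75 * 61.5 = 46.125
RON_blend = 20.15 + 46.125 = 66.275

66.275


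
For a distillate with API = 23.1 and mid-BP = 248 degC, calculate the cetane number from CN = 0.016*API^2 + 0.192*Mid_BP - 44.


CN = 0.016 * 23.1^2 + 0.192 * 248 - 44
CN = 8.53776 + 47.616 - 44 = 12.15376

12.15376


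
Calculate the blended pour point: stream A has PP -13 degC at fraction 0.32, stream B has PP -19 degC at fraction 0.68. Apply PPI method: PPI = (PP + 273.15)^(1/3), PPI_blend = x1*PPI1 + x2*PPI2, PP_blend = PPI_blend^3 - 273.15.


PPI_1 = (-13 + 273.15)^(1/3) = 6.383731
PPI_2 = (-19 + 273.15)^(1/3) = 6.334272
PPI_blend = 0.32 * 6.383731 + 0.68 * 6.334272 = 6.350099
PP_blend = 6.350099^3 - 273.15 = 256.0599 - 273.15 = -17.09

-17.09 degC


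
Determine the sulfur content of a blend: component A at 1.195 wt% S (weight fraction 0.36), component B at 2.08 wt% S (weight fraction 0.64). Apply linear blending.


Linear sulfur blending: S_blend = x1*S1 + x2*S2
Contribution 1: 0.36 * 1.195 = 0.4302 wt%
Contribution 2: 0.64 * 2.08 = 1.3312 wt%
S_blend = 0.4302 + 1.3312 = 1.7614

1.7614 wt%


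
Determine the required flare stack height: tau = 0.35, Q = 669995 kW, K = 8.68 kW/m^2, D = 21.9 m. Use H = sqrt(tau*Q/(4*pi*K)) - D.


tau*Q/(4*pi*K) = 0.35 * 669995 / (4 * pi * 8.68) = 2149.86
sqrt(2149.86) = 46.3666
H = 46.3666 - 21.9 = 24.47

24.47 m


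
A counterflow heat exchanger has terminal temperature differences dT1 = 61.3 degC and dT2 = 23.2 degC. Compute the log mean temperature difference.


LMTD = (dT1 - dT2) / ln(dT1/dT2)
= (61.3 - 23.2) / ln(61.3 / 23.2) = 38.1 / 0.971628 = 39.21

39.21 degC


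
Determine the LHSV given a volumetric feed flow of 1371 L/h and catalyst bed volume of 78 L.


LHSV = volumetric feed rate / catalyst volume
= 1371 L/h / 78 L
= 17.58 h^-1

17.58 h^-1


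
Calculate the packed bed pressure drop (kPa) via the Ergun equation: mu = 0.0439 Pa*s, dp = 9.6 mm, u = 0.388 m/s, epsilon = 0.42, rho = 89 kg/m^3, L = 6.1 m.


dp = 9.6 mm = 0.0096 m
Viscous term = 150*0.0439*0.388*(1-0.42)^2 / (0.0096^2*0.42^3) = 125879
Inertial term = 1.75*89*0.388^2*(1-0.42) / (0.0096*0.42^3) = 19120.6
dP/L = 125879 + 19120.6 = 145000 Pa/m
dP = 145000 * 6.1 / 1000 = 884.5 kPa

884.5 kPa


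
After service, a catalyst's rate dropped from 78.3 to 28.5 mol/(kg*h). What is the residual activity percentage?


Activity (%) = (rate_used / rate_fresh) * 100
rate_used = 28.5, rate_fresh = 78.3
= (28.5 / 78.3) * 100
= 0.3640 * 100 = 36.40

36.40 %


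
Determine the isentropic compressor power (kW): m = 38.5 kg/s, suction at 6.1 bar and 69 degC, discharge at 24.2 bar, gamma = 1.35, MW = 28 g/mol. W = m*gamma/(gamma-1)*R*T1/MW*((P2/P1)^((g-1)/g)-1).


Isentropic work: W = m*(gamma/(gamma-1))*(R*T1/MW)*((P2/P1)^((gamma-1)/gamma) - 1)
T1 = 69 + 273.15 = 342.15 K
Pressure ratio = 24.2 / 6.1 = 3.96721
Exponent = (1.35 - 1)/1.35 = 0.259259
(P2/P1)^exp - 1 = 3.96721^0.259259 - 1 = 0.429429
W = 38.5 * 1.35 / 0.35 * 8.314 * 342.15 / 28 * 0.429429 = 6479

6479 kW
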